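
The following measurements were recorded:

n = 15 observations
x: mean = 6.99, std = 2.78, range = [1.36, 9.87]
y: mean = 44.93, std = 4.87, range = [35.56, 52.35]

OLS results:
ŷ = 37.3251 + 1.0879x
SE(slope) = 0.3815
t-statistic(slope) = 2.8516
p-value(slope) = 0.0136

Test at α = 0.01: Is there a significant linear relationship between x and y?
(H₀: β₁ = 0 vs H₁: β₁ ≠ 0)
Fail to reject H₀: p-value = 0.0136 ≥ α = 0.01. The linear relationship is not significant at the 1% level.

Hypothesis test for the slope coefficient:

H₀: β₁ = 0 (no linear relationship)
H₁: β₁ ≠ 0 (linear relationship exists)

Test statistic: t = β̂₁ / SE(β̂₁) = 1.0879 / 0.3815 = 2.8516

With df = 13, the two-sided p-value for |t| = 2.8516 is 0.0136.

Decision rule: reject H₀ if p-value < α.
p-value = 0.0136 ≥ α = 0.01 → fail to reject H₀.

Conclusion: the linear association between x and y is not significant at the 1% level.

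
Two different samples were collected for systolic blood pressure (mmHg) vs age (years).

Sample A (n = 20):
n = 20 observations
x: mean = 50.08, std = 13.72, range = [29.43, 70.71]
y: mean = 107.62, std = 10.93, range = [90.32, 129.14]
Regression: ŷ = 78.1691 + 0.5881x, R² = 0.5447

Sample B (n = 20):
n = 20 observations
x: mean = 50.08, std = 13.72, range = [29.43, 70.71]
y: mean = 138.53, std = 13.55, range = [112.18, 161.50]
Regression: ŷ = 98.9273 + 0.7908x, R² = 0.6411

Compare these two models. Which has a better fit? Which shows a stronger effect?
Model B has the better fit (R² = 0.6411 vs 0.5447). Model B shows the stronger effect (|β₁| = 0.7908 vs 0.5881).

Model Comparison:

Fit — compare R²:
- Model A: R² = 0.5447 → 54.47% of variance in blood pressure explained
- Model B: R² = 0.6411 → 64.11% of variance in blood pressure explained
- 0.6411 > 0.5447 → Model B has the better fit

Strength of effect — compare |β₁|:
- Model A: β₁ = 0.5881 → predicted blood pressure rises 0.5881 mmHg per additional year of age
- Model B: β₁ = 0.7908 → predicted blood pressure rises 0.7908 mmHg per additional year of age
- |0.5881| < |0.7908| → Model B shows the stronger marginal effect

Note: A better fit (higher R²) doesn't necessarily mean a more important relationship.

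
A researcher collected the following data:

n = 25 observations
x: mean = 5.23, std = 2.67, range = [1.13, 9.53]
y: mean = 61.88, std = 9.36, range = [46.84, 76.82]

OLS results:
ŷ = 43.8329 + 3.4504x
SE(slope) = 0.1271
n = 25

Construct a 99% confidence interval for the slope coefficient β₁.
The 99% CI for β₁ is (3.0936, 3.8072)

Confidence interval for the slope:

The 99% CI for β₁ is: β̂₁ ± t*(α/2, n-2) × SE(β̂₁)

Step 1: Find critical t-value
- Confidence level = 0.99
- Degrees of freedom = n - 2 = 25 - 2 = 23
- t*(α/2, 23) = 2.8073

Step 2: Calculate margin of error
Margin = 2.8073 × 0.1271 = 0.3568

Step 3: Construct interval
CI = 3.4504 ± 0.3568
CI = (3.0936, 3.8072)

Interpretation: intervals built this way capture the true β₁ in 99% of repeated samples; here the plausible range for the per-unit effect of x on y is 3.0936 to 3.8072.
Since 0 is outside the interval, a two-sided test at α = 0.01 would reject H₀: β₁ = 0.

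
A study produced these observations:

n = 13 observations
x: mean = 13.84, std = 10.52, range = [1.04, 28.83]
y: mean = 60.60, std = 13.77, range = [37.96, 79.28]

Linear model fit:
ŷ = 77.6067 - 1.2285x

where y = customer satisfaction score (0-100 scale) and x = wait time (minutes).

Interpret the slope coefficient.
For each additional minute of wait time, predicted satisfaction score decreases by approximately 1.2285 points.

The slope β₁ = -1.2285 gives the rate at which the fitted satisfaction score changes with wait time.

Interpretation:
- Wait time up by 1 minute → predicted satisfaction score decreases by 1.2285 points
- This is a linear approximation: the same per-unit change is assumed across the whole observed x range

(β₀ = 77.6067 is the fitted value at x = 0 and is not part of the slope interpretation.)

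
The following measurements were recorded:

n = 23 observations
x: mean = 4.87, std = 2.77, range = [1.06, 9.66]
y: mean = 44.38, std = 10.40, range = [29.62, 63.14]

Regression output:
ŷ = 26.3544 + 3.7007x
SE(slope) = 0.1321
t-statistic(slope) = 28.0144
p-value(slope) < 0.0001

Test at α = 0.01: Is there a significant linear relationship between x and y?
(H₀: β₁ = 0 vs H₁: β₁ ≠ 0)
Reject H₀: p-value < 0.0001 < α = 0.01. The linear relationship is significant at the 1% level.

Hypothesis test for the slope coefficient:

H₀: β₁ = 0 (no linear relationship)
H₁: β₁ ≠ 0 (linear relationship exists)

Test statistic: t = β̂₁ / SE(β̂₁) = 3.7007 / 0.1321 = 28.0144

The p-value (<0.0001) is the probability, under H₀, of a t-statistic at least as extreme as |t| = 28.0144 (two-sided, df = n − 2 = 21).

Decision rule: reject H₀ if p-value < α.
p-value < 0.0001 < α = 0.01 → reject H₀.

At α = 0.01 the data do provide convincing evidence of a nonzero slope.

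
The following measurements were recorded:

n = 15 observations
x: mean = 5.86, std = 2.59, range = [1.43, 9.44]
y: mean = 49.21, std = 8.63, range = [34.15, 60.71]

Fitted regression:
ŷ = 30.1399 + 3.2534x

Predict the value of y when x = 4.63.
ŷ = 45.2031

x = 4.63 lies inside the observed range [1.43, 9.44], so the fitted equation applies directly:

ŷ = 30.1399 + 3.2534 × 4.63
ŷ = 30.1399 + 15.0632
ŷ = 45.2031

This is a point prediction; actual observations scatter around it by roughly the residual standard deviation.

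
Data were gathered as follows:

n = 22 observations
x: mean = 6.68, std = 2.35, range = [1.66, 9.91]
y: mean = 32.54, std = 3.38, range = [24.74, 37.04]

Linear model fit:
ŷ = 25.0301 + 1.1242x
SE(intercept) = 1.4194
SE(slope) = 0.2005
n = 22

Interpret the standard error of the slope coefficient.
SE(slope) = 0.2005 measures the uncertainty in the estimated slope. The coefficient is estimated precisely (SE/|β̂₁| = 17.8%).

SE(β̂₁) = s / √Sxx, where s is the residual standard deviation and Sxx = Σ(x − x̄)². It is the yardstick for how far β̂₁ = 1.1242 could plausibly be from the true slope.

Relative precision:
- SE / |β̂₁| = 0.2005 / 1.1242 = 17.8%
- Rule of thumb (under 20%: precise; 20% to under 50%: moderately precise; 50% or more: imprecise) → precise

Link to interval estimation: a confidence interval for β₁ is β̂₁ ± t* × 0.2005, so SE sets the half-width per unit of t*.

What drives SE(β̂₁): larger n (here n = 22) → smaller SE; more residual scatter → larger SE.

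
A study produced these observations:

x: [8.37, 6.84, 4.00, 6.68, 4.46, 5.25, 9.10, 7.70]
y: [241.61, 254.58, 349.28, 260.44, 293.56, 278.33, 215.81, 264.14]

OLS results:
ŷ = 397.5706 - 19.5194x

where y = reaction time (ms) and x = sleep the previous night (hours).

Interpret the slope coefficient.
For each additional hour of sleep, predicted reaction time decreases by approximately 19.5194 ms.

The slope coefficient β₁ = -19.5194 represents the marginal effect of sleep on reaction time.

Interpretation:
- Sleep up by 1 hour → predicted reaction time decreases by 19.5194 ms
- This is a linear approximation: the same per-unit change is assumed across the whole observed x range
- The slope describes association in these data, not necessarily a causal effect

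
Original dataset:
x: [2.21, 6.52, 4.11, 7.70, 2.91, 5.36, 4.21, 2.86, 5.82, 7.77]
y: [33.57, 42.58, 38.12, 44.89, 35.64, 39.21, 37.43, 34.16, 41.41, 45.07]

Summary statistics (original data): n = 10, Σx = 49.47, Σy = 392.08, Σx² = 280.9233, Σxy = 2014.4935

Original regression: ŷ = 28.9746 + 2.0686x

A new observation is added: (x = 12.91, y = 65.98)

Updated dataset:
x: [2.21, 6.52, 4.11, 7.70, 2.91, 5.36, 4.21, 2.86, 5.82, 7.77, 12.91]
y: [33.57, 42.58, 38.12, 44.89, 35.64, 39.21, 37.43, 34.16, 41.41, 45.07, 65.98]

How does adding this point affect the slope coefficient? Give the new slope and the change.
New slope β₁ = 2.8632 versus 2.0686 before: a change of +0.7946 (+38.4%).

The new point has HIGH LEVERAGE: x = 12.91 is far from the original mean x̄ = 49.47/10 ≈ 4.95 (original range [2.21, 7.77]).

Step 1: Update the sums with the new point (n goes from 10 to 11)
Σx  = 49.47 + 12.91 = 62.38
Σy  = 392.08 + 65.98 = 458.06
Σx² = 280.9233 + 12.91² = 280.9233 + 166.6681 = 447.5914
Σxy = 2014.4935 + 12.91×65.98 = 2014.4935 + 851.8018 = 2866.2953

Step 2: Recompute the slope with b₁ = (nΣxy − ΣxΣy) / (nΣx² − (Σx)²)
Numerator   = 11×2866.2953 − 62.38×458.06 = 31529.2483 − 28573.7828 = 2955.4655
Denominator = 11×447.5914 − 62.38² = 4923.5054 − 3891.2644 = 1032.2410
b₁(new) = 2955.4655 / 1032.2410 = 2.8632

(Same formula on the original sums: (10×2014.4935 − 49.47×392.08) / (10×280.9233 − 49.47²) = 748.7374 / 361.9521 = 2.0686, matching the given fit.)

Step 3: Change in slope
Δβ₁ = 2.8632 − 2.0686 = +0.7946
Relative change = +0.7946 / 2.0686 × 100% = +38.4%
→ the slope increases when the point is added.

Because the point sits above the extension of the original line at a high-leverage x, it tilts the fit up.
In practice: examine leverage (hᵢ) and Cook's distance rather than deleting it automatically; check such a point for data-entry or measurement error.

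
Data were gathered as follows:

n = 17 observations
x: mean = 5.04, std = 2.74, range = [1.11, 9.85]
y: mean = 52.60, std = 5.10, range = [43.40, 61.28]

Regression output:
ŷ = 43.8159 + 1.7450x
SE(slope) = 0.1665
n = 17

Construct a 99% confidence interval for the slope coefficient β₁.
The 99% CI for β₁ is (1.2544, 2.2356)

Confidence interval for the slope:

The 99% CI for β₁ is: β̂₁ ± t*(α/2, n-2) × SE(β̂₁)

Step 1: Find critical t-value
- Confidence level = 0.99
- Degrees of freedom = n - 2 = 17 - 2 = 15
- t*(α/2, 15) = 2.9467

Step 2: Calculate margin of error
Margin = 2.9467 × 0.1665 = 0.4906

Step 3: Construct interval
CI = 1.7450 ± 0.4906
CI = (1.2544, 2.2356)

Interpretation: each one-unit increase in x is associated with a change in mean y of between 1.2544 and 2.2356, with 99% confidence.
The interval does not include 0, suggesting a significant linear relationship.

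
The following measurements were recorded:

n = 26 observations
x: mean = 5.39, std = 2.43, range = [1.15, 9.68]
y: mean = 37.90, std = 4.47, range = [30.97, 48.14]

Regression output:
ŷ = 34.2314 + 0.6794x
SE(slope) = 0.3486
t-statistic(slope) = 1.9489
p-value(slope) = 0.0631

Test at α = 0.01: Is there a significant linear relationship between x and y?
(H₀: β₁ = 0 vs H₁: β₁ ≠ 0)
Since p-value = 0.0631 ≥ α = 0.01, fail to reject H₀ — the slope is not significantly different from 0.

Hypothesis test for the slope coefficient:

H₀: β₁ = 0 (no linear relationship)
H₁: β₁ ≠ 0 (linear relationship exists)

Test statistic: t = β̂₁ / SE(β̂₁) = 0.6794 / 0.3486 = 1.9489

The p-value (0.0631) is the probability, under H₀, of a t-statistic at least as extreme as |t| = 1.9489 (two-sided, df = n − 2 = 24).

Decision rule: reject H₀ if p-value < α.
p-value = 0.0631 ≥ α = 0.01 → fail to reject H₀.

At α = 0.01 the data do not provide convincing evidence of a nonzero slope.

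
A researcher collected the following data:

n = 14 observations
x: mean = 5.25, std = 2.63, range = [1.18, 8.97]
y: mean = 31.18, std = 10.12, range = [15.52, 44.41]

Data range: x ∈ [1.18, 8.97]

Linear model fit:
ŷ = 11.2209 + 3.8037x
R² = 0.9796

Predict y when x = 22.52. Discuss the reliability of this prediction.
ŷ = 96.8802, but this is extrapolation (above the data range [1.18, 8.97]) and may be unreliable.

Prediction calculation:
ŷ = 11.2209 + 3.8037 × 22.52
ŷ = 96.8802

Reliability:
- Data range: x ∈ [1.18, 8.97]
- Prediction point: x = 22.52 is 13.55 units above the observed range → this is EXTRAPOLATION, not interpolation

Why that matters here:
- Real relationships often flatten, saturate, or turn nonlinear at extremes
- R² describes fit only over the sampled x values; it says nothing about behaviour beyond them

Report the number if required, but flag clearly that it is an extrapolation.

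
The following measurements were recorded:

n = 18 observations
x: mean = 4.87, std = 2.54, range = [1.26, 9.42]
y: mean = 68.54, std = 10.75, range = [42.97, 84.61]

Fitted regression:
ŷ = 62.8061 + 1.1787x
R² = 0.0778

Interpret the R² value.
About 7.78% of the variability in y is accounted for by the regression on x (R² = 0.0778) — a weak linear fit.

R² = 1 − SS_res/SS_tot compares the residual scatter to the total scatter of y about its mean.

Here R² = 0.0778:
- Explained: 7.78% of the variation in y
- Unexplained (residual): 100% − 7.78% = 92.22%
- Rule of thumb (below 0.3 weak; 0.3 to below 0.7 moderate; 0.7 and above strong) → weak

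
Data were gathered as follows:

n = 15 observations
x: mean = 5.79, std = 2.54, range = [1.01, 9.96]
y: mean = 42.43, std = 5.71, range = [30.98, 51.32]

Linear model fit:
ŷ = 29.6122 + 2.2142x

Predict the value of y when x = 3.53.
ŷ = 37.4283

To predict y for x = 3.53, substitute into the regression equation:

ŷ = 29.6122 + 2.2142 × 3.53
ŷ = 29.6122 + 7.8161
ŷ = 37.4283

This is a point prediction; actual observations scatter around it by roughly the residual standard deviation.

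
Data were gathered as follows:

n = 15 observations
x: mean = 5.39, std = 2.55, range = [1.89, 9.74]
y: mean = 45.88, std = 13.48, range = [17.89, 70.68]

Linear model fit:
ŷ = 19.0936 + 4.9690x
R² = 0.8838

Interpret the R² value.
About 88.38% of the variability in y is accounted for by the regression on x (R² = 0.8838) — a strong linear fit.

The coefficient of determination R² is the fraction of the total variation in y that the fitted line accounts for.

Here R² = 0.8838:
- Explained: 88.38% of the variation in y
- Unexplained (residual): 100% − 88.38% = 11.62%
- Rule of thumb (below 0.3 weak; 0.3 to below 0.7 moderate; 0.7 and above strong) → strong

Calculation: R² = 1 − (SS_res / SS_tot), where SS_res is the sum of squared residuals and SS_tot the total sum of squares.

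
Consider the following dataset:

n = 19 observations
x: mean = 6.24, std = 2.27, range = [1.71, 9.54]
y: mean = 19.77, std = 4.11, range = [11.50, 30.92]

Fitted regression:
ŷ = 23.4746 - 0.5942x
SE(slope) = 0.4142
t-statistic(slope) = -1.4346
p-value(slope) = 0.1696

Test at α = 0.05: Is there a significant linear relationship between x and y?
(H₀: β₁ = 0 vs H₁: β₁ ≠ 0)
p-value = 0.1696 ≥ α = 0.05, so we fail to reject H₀. The relationship is not significant.

Hypothesis test for the slope coefficient:

H₀: β₁ = 0 (no linear relationship)
H₁: β₁ ≠ 0 (linear relationship exists)

Test statistic: t = β̂₁ / SE(β̂₁) = -0.5942 / 0.4142 = -1.4346

The p-value (0.1696) is the probability, under H₀, of a t-statistic at least as extreme as |t| = 1.4346 (two-sided, df = n − 2 = 17).

Decision rule: reject H₀ if p-value < α.
p-value = 0.1696 ≥ α = 0.05 → fail to reject H₀.

At α = 0.05 the data do not provide convincing evidence of a nonzero slope.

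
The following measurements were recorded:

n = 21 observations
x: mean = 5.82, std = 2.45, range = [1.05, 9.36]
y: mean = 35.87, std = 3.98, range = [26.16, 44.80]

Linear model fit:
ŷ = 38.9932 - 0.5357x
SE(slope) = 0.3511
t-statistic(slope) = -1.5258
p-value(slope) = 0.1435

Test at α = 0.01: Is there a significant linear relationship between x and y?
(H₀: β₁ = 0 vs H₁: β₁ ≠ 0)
Fail to reject H₀: p-value = 0.1435 ≥ α = 0.01. The linear relationship is not significant at the 1% level.

Hypothesis test for the slope coefficient:

H₀: β₁ = 0 (no linear relationship)
H₁: β₁ ≠ 0 (linear relationship exists)

Test statistic: t = β̂₁ / SE(β̂₁) = -0.5357 / 0.3511 = -1.5258

The p-value (0.1435) is the probability, under H₀, of a t-statistic at least as extreme as |t| = 1.5258 (two-sided, df = n − 2 = 19).

Decision rule: reject H₀ if p-value < α.
p-value = 0.1435 ≥ α = 0.01 → fail to reject H₀.

Conclusion: the linear association between x and y is not significant at the 1% level.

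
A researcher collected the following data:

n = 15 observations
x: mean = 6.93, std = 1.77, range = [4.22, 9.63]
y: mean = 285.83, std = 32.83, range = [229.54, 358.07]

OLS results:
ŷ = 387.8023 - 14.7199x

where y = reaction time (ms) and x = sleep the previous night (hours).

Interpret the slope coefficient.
An increase of one hour in sleep is associated with a 14.7199 ms decrease in predicted reaction time.

The slope coefficient β₁ = -14.7199 represents the marginal effect of sleep on reaction time.

Interpretation:
- Sleep up by 1 hour → predicted reaction time decreases by 14.7199 ms
- This is a linear approximation: the same per-unit change is assumed across the whole observed x range
- The slope describes association in these data, not necessarily a causal effect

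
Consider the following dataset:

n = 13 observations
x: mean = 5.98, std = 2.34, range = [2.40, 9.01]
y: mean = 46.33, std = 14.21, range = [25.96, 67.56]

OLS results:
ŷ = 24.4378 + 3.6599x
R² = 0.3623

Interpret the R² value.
The model explains 36.23% of the variance in y (R² = 0.3623), leaving 63.77% unexplained; the fit is moderate.

R² (coefficient of determination) measures the proportion of variance in y explained by the regression model.

Here R² = 0.3623:
- Explained: 36.23% of the variation in y
- Unexplained (residual): 100% − 36.23% = 63.77%
- Rule of thumb (below 0.3 weak; 0.3 to below 0.7 moderate; 0.7 and above strong) → moderate

Calculation: R² = 1 − (SS_res / SS_tot), where SS_res is the sum of squared residuals and SS_tot the total sum of squares.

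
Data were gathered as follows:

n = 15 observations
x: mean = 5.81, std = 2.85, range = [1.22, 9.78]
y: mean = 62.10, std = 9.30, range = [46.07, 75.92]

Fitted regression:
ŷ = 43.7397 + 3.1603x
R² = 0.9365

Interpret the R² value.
The model explains 93.65% of the variance in y (R² = 0.9365), leaving 6.35% unexplained; the fit is strong.

The coefficient of determination R² is the fraction of the total variation in y that the fitted line accounts for.

Here R² = 0.9365:
- Explained: 93.65% of the variation in y
- Unexplained (residual): 100% − 93.65% = 6.35%
- Rule of thumb (below 0.3 weak; 0.3 to below 0.7 moderate; 0.7 and above strong) → strong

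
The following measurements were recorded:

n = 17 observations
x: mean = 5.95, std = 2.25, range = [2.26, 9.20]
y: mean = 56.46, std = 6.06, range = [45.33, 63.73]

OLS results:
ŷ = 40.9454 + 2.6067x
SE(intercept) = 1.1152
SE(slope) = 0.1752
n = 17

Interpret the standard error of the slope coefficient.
SE(slope) = 0.1752 measures the uncertainty in the estimated slope. The coefficient is estimated precisely (SE/|β̂₁| = 6.7%).

SE(β̂₁) = 0.1752 says: if we drew many samples of n = 17 from the same population and refit each time, the fitted slopes would scatter with a standard deviation of roughly 0.1752 around the true β₁.

Relative precision:
- SE / |β̂₁| = 0.1752 / 2.6067 = 6.7%
- Rule of thumb (under 20%: precise; 20% to under 50%: moderately precise; 50% or more: imprecise) → precise

Link to the t-test: t = β̂₁ / SE(β̂₁) = 2.6067 / 0.1752 = 14.8784, the statistic for H₀: β₁ = 0.

What drives SE(β̂₁): wider spread of x values → smaller SE; more residual scatter → larger SE; larger n (here n = 17) → smaller SE.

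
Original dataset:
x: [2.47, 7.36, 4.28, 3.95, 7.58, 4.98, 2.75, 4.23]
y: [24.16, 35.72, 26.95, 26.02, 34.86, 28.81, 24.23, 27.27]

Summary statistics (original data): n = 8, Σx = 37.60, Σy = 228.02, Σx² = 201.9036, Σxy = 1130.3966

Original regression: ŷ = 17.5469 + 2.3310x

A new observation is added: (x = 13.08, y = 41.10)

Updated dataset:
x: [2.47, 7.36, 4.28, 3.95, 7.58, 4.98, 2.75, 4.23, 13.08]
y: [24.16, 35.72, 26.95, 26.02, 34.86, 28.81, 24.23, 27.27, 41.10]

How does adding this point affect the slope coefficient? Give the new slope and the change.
The slope changes from 2.3310 to 1.7412 (change of -0.5898, or -25.3%).

The new point has HIGH LEVERAGE: x = 13.08 is far from the original mean x̄ = 37.60/8 ≈ 4.70 (original range [2.47, 7.58]).

Step 1: Update the sums with the new point (n goes from 8 to 9)
Σx  = 37.60 + 13.08 = 50.68
Σy  = 228.02 + 41.10 = 269.12
Σx² = 201.9036 + 13.08² = 201.9036 + 171.0864 = 372.9900
Σxy = 1130.3966 + 13.08×41.10 = 1130.3966 + 537.5880 = 1667.9846

Step 2: Recompute the slope with b₁ = (nΣxy − ΣxΣy) / (nΣx² − (Σx)²)
Numerator   = 9×1667.9846 − 50.68×269.12 = 15011.8614 − 13639.0016 = 1372.8598
Denominator = 9×372.9900 − 50.68² = 3356.9100 − 2568.4624 = 788.4476
b₁(new) = 1372.8598 / 788.4476 = 1.7412

(Same formula on the original sums: (8×1130.3966 − 37.60×228.02) / (8×201.9036 − 37.60²) = 469.6208 / 201.4688 = 2.3310, matching the given fit.)

Step 3: Change in slope
Δβ₁ = 1.7412 − 2.3310 = -0.5898
Relative change = -0.5898 / 2.3310 × 100% = -25.3%
→ the slope decreases when the point is added.

A high-leverage point only changes the slope if it is off the original line; here y = 41.10 is below the original trend, so the slope decreases.
In practice: check such a point for data-entry or measurement error.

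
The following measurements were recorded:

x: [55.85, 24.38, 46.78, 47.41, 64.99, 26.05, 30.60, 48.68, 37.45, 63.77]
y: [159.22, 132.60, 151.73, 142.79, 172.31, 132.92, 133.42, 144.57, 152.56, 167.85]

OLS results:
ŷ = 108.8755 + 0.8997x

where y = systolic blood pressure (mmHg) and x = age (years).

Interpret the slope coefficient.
On average, blood pressure is about 0.8997 mmHg higher for every extra year of age.

The slope β₁ = 0.8997 gives the rate at which the fitted blood pressure changes with age.

Interpretation:
- Age up by 1 year → predicted blood pressure increases by 0.8997 mmHg
- The effect is assumed constant over the observed range of x (linearity)

The intercept β₀ = 108.8755 is the predicted blood pressure when age = 0; since the smallest observed x is 24.38, this is an extrapolation and mainly anchors the line.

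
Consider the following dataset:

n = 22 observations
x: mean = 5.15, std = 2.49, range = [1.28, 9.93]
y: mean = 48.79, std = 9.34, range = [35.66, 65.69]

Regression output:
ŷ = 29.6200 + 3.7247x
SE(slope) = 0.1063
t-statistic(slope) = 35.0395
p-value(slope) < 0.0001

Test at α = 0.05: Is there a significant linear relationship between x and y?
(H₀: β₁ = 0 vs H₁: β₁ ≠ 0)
Reject H₀: p-value < 0.0001 < α = 0.05. The linear relationship is significant at the 5% level.

Hypothesis test for the slope coefficient:

H₀: β₁ = 0 (no linear relationship)
H₁: β₁ ≠ 0 (linear relationship exists)

Test statistic: t = β̂₁ / SE(β̂₁) = 3.7247 / 0.1063 = 35.0395

With df = 20, the two-sided p-value for |t| = 35.0395 is <0.0001.

Decision rule: reject H₀ if p-value < α.
p-value < 0.0001 < α = 0.05 → reject H₀.

Conclusion: the linear association between x and y is significant at the 5% level.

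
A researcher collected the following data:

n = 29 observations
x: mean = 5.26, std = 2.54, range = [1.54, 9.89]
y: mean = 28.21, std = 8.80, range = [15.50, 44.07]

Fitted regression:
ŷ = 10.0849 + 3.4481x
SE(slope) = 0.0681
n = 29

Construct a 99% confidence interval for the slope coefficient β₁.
The 99% CI for β₁ is (3.2594, 3.6368)

Confidence interval for the slope:

The 99% CI for β₁ is: β̂₁ ± t*(α/2, n-2) × SE(β̂₁)

Step 1: Find critical t-value
- Confidence level = 0.99
- Degrees of freedom = n - 2 = 29 - 2 = 27
- t*(α/2, 27) = 2.7707

Step 2: Calculate margin of error
Margin = 2.7707 × 0.0681 = 0.1887

Step 3: Construct interval
CI = 3.4481 ± 0.1887
CI = (3.2594, 3.6368)

Interpretation: We are 99% confident that the true slope β₁ lies between 3.2594 and 3.6368.
Both endpoints are positive, so the data support a genuinely positive slope at this confidence level.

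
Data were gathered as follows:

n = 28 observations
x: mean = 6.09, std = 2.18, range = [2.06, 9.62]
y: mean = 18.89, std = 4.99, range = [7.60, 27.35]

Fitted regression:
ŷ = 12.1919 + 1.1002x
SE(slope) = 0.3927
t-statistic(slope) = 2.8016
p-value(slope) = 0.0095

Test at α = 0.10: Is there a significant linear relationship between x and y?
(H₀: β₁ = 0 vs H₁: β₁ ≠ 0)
Since p-value = 0.0095 < α = 0.10, reject H₀ — the slope is significantly different from 0.

Hypothesis test for the slope coefficient:

H₀: β₁ = 0 (no linear relationship)
H₁: β₁ ≠ 0 (linear relationship exists)

Test statistic: t = β̂₁ / SE(β̂₁) = 1.1002 / 0.3927 = 2.8016

p = 0.0095: how often a slope estimate this far from 0 (in SE units) would arise by chance if β₁ were truly 0.

Decision rule: reject H₀ if p-value < α.
p-value = 0.0095 < α = 0.10 → reject H₀.

Conclusion: the linear association between x and y is significant at the 10% level.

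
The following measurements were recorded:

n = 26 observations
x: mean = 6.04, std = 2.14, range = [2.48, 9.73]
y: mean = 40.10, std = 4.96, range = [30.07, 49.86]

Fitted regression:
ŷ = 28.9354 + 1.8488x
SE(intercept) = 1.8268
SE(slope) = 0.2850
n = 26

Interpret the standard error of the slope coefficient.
SE(slope) = 0.2850 measures the uncertainty in the estimated slope. The coefficient is estimated precisely (SE/|β̂₁| = 15.4%).

SE(β̂₁) = s / √Sxx, where s is the residual standard deviation and Sxx = Σ(x − x̄)². It is the yardstick for how far β̂₁ = 1.8488 could plausibly be from the true slope.

Relative precision:
- SE / |β̂₁| = 0.2850 / 1.8488 = 15.4%
- Rule of thumb (under 20%: precise; 20% to under 50%: moderately precise; 50% or more: imprecise) → precise

Link to the t-test: t = β̂₁ / SE(β̂₁) = 1.8488 / 0.2850 = 6.4870, the statistic for H₀: β₁ = 0.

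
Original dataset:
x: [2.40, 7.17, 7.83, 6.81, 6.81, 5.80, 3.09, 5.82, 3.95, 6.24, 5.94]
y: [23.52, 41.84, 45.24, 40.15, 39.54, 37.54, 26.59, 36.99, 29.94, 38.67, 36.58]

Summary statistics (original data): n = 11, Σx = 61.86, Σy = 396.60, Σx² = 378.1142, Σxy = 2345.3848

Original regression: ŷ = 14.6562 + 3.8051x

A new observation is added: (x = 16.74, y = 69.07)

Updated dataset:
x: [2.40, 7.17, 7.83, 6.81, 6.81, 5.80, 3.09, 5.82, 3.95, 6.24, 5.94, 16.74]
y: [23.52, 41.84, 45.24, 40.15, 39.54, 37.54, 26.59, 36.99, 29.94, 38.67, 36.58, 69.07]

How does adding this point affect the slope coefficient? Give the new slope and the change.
The slope changes from 3.8051 to 3.1459 (change of -0.6592, or -17.3%).

The new point has HIGH LEVERAGE: x = 16.74 is far from the original mean x̄ = 61.86/11 ≈ 5.62 (original range [2.40, 7.83]).

Step 1: Update the sums with the new point (n goes from 11 to 12)
Σx  = 61.86 + 16.74 = 78.60
Σy  = 396.60 + 69.07 = 465.67
Σx² = 378.1142 + 16.74² = 378.1142 + 280.2276 = 658.3418
Σxy = 2345.3848 + 16.74×69.07 = 2345.3848 + 1156.2318 = 3501.6166

Step 2: Recompute the slope with b₁ = (nΣxy − ΣxΣy) / (nΣx² − (Σx)²)
Numerator   = 12×3501.6166 − 78.60×465.67 = 42019.3992 − 36601.6620 = 5417.7372
Denominator = 12×658.3418 − 78.60² = 7900.1016 − 6177.9600 = 1722.1416
b₁(new) = 5417.7372 / 1722.1416 = 3.1459

(Same formula on the original sums: (11×2345.3848 − 61.86×396.60) / (11×378.1142 − 61.86²) = 1265.5568 / 332.5966 = 3.8051, matching the given fit.)

Step 3: Change in slope
Δβ₁ = 3.1459 − 3.8051 = -0.6592
Relative change = -0.6592 / 3.8051 × 100% = -17.3%
→ the slope decreases when the point is added.

Because the point sits below the extension of the original line at a high-leverage x, it tilts the fit down.
In practice: check such a point for data-entry or measurement error.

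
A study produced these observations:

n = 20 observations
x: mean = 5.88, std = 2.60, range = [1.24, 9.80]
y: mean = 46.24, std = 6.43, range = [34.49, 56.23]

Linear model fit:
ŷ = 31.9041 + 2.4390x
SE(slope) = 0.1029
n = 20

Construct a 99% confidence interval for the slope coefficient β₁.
The 99% CI for β₁ is (2.1428, 2.7352)

Confidence interval for the slope:

The 99% CI for β₁ is: β̂₁ ± t*(α/2, n-2) × SE(β̂₁)

Step 1: Find critical t-value
- Confidence level = 0.99
- Degrees of freedom = n - 2 = 20 - 2 = 18
- t*(α/2, 18) = 2.8784

Step 2: Calculate margin of error
Margin = 2.8784 × 0.1029 = 0.2962

Step 3: Construct interval
CI = 2.4390 ± 0.2962
CI = (2.1428, 2.7352)

Interpretation: intervals built this way capture the true β₁ in 99% of repeated samples; here the plausible range for the per-unit effect of x on y is 2.1428 to 2.7352.
The interval does not include 0, suggesting a significant linear relationship.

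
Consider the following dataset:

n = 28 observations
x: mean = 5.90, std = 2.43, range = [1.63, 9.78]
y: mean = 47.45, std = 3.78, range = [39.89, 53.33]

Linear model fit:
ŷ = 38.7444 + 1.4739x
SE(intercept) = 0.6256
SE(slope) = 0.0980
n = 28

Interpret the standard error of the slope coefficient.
The slope 1.4739 is pinned down to within about ±0.0980 (one SE) by these data — relative uncertainty 6.6%, i.e. precise.

SE(β̂₁) = 0.0980 says: if we drew many samples of n = 28 from the same population and refit each time, the fitted slopes would scatter with a standard deviation of roughly 0.0980 around the true β₁.

Relative precision:
- SE / |β̂₁| = 0.0980 / 1.4739 = 6.6%
- Rule of thumb (under 20%: precise; 20% to under 50%: moderately precise; 50% or more: imprecise) → precise

Link to interval estimation: a confidence interval for β₁ is β̂₁ ± t* × 0.0980, so SE sets the half-width per unit of t*.

What drives SE(β̂₁): more residual scatter → larger SE.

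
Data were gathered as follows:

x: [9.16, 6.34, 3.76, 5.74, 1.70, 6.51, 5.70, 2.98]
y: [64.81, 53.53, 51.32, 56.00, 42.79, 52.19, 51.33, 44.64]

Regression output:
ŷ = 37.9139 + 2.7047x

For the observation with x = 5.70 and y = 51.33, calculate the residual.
Residual = -2.0007

The residual is the difference between the actual value and the predicted value:

Residual = y - ŷ

Step 1: Calculate predicted value
ŷ = 37.9139 + 2.7047 × 5.70
ŷ = 53.3307

Step 2: Calculate residual
Residual = 51.33 - 53.3307
Residual = -2.0007

The residual is negative, so the observed y = 51.33 sits below the regression line (the line overestimates it by 2.0007).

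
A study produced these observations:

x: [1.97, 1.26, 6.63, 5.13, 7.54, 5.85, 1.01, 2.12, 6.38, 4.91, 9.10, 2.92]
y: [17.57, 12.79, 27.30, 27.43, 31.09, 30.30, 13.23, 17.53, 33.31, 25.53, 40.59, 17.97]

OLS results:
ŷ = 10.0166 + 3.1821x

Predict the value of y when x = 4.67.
ŷ = 24.8770

x = 4.67 lies inside the observed range [1.01, 9.10], so the fitted equation applies directly:

ŷ = 10.0166 + 3.1821 × 4.67
ŷ = 10.0166 + 14.8604
ŷ = 24.8770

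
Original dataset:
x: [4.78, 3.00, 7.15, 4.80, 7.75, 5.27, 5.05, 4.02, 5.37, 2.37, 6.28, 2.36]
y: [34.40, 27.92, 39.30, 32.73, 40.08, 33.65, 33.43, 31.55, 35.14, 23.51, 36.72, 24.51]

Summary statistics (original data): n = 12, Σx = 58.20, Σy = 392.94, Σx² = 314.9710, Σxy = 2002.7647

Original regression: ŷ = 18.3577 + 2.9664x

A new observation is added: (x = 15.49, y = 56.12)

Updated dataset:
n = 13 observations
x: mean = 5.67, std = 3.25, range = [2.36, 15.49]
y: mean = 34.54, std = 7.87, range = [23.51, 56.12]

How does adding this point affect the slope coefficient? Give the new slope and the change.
The slope changes from 2.9664 to 2.3803 (change of -0.5861, or -19.8%).

The new point has HIGH LEVERAGE: x = 15.49 is far from the original mean x̄ = 58.20/12 ≈ 4.85 (original range [2.36, 7.75]).

Step 1: Update the sums with the new point (n goes from 12 to 13)
Σx  = 58.20 + 15.49 = 73.69
Σy  = 392.94 + 56.12 = 449.06
Σx² = 314.9710 + 15.49² = 314.9710 + 239.9401 = 554.9111
Σxy = 2002.7647 + 15.49×56.12 = 2002.7647 + 869.2988 = 2872.0635

Step 2: Recompute the slope with b₁ = (nΣxy − ΣxΣy) / (nΣx² − (Σx)²)
Numerator   = 13×2872.0635 − 73.69×449.06 = 37336.8255 − 33091.2314 = 4245.5941
Denominator = 13×554.9111 − 73.69² = 7213.8443 − 5430.2161 = 1783.6282
b₁(new) = 4245.5941 / 1783.6282 = 2.3803

(Same formula on the original sums: (12×2002.7647 − 58.20×392.94) / (12×314.9710 − 58.20²) = 1164.0684 / 392.4120 = 2.9664, matching the given fit.)

Step 3: Change in slope
Δβ₁ = 2.3803 − 2.9664 = -0.5861
Relative change = -0.5861 / 2.9664 × 100% = -19.8%
→ the slope decreases when the point is added.

A high-leverage point only changes the slope if it is off the original line; here y = 56.12 is below the original trend, so the slope decreases.
In practice: examine leverage (hᵢ) and Cook's distance rather than deleting it automatically; refit with and without it and report both if conclusions differ.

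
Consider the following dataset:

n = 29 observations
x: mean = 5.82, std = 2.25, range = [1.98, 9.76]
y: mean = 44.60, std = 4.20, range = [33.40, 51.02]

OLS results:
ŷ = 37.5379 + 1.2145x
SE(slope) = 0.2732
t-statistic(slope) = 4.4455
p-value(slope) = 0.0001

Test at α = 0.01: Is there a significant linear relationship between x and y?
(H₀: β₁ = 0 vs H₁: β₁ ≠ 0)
Reject H₀: p-value = 0.0001 < α = 0.01. The linear relationship is significant at the 1% level.

Hypothesis test for the slope coefficient:

H₀: β₁ = 0 (no linear relationship)
H₁: β₁ ≠ 0 (linear relationship exists)

Test statistic: t = β̂₁ / SE(β̂₁) = 1.2145 / 0.2732 = 4.4455

With df = 27, the two-sided p-value for |t| = 4.4455 is 0.0001.

Decision rule: reject H₀ if p-value < α.
p-value = 0.0001 < α = 0.01 → reject H₀.

There is sufficient evidence at the 1% significance level to conclude that a linear relationship exists between x and y.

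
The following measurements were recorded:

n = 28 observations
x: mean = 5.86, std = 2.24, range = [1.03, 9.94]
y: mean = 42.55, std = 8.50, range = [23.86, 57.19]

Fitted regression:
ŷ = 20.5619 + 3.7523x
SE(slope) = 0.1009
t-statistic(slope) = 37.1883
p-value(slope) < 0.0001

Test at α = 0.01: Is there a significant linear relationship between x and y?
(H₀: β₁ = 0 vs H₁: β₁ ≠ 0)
p-value < 0.0001 < α = 0.01, so we reject H₀. The relationship is significant.

Hypothesis test for the slope coefficient:

H₀: β₁ = 0 (no linear relationship)
H₁: β₁ ≠ 0 (linear relationship exists)

Test statistic: t = β̂₁ / SE(β̂₁) = 3.7523 / 0.1009 = 37.1883

p < 0.0001: how often a slope estimate this far from 0 (in SE units) would arise by chance if β₁ were truly 0.

Decision rule: reject H₀ if p-value < α.
p-value < 0.0001 < α = 0.01 → reject H₀.

Conclusion: the linear association between x and y is significant at the 1% level.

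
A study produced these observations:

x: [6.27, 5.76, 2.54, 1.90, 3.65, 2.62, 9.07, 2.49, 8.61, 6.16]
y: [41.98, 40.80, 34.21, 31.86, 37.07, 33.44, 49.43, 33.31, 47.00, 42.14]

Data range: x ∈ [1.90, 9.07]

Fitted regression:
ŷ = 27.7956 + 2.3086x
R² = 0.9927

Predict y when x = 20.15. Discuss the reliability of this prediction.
The equation gives ŷ = 74.3139; however x = 20.15 is 11.08 units above the observed range, so this extrapolated value should not be trusted.

Prediction calculation:
ŷ = 27.7956 + 2.3086 × 20.15
ŷ = 74.3139

Reliability:
- Data range: x ∈ [1.90, 9.07]
- Prediction point: x = 20.15 is 11.08 units above the observed range → this is EXTRAPOLATION, not interpolation

Why that matters here:
- Real relationships often flatten, saturate, or turn nonlinear at extremes
- R² describes fit only over the sampled x values; it says nothing about behaviour beyond them
- There are no observations near this x to validate the fitted line there

Report the number if required, but flag clearly that it is an extrapolation.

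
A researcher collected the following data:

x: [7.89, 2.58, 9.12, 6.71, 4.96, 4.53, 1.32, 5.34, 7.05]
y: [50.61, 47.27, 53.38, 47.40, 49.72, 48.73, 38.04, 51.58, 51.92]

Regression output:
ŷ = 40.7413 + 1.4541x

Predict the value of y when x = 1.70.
ŷ = 43.2133

x = 1.70 lies inside the observed range [1.32, 9.12], so the fitted equation applies directly:

ŷ = 40.7413 + 1.4541 × 1.70
ŷ = 40.7413 + 2.4720
ŷ = 43.2133

This is the fitted mean response at that x — an individual observation would come with a wider prediction interval.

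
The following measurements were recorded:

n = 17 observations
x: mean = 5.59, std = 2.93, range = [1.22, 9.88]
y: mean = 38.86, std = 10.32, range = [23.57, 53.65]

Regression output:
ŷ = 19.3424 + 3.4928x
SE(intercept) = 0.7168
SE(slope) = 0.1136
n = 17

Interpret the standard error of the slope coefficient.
The slope 3.4928 is pinned down to within about ±0.1136 (one SE) by these data — relative uncertainty 3.3%, i.e. precise.

SE(β̂₁) = s / √Sxx, where s is the residual standard deviation and Sxx = Σ(x − x̄)². It is the yardstick for how far β̂₁ = 3.4928 could plausibly be from the true slope.

Relative precision:
- SE / |β̂₁| = 0.1136 / 3.4928 = 3.3%
- Rule of thumb (under 20%: precise; 20% to under 50%: moderately precise; 50% or more: imprecise) → precise

Link to the t-test: t = β̂₁ / SE(β̂₁) = 3.4928 / 0.1136 = 30.7465, the statistic for H₀: β₁ = 0.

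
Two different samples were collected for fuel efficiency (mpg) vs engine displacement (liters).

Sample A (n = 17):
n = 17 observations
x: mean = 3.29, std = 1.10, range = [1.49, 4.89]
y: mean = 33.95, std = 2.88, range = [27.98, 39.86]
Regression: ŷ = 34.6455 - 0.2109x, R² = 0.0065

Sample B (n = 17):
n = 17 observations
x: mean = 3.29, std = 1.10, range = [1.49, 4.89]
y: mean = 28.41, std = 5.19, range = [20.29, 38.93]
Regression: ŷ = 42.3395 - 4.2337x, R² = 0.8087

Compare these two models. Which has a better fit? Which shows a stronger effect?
Model B has the better fit (R² = 0.8087 vs 0.0065). Model B shows the stronger effect (|β₁| = 4.2337 vs 0.2109).

Model Comparison:

Which explains more variance? (R²)
- Model A: R² = 0.0065 → 0.65% of variance in fuel efficiency explained
- Model B: R² = 0.8087 → 80.87% of variance in fuel efficiency explained
- 0.8087 > 0.0065 → Model B has the better fit

Which has the larger per-liter effect? (|β₁|)
- Model A: β₁ = -0.2109 → predicted fuel efficiency falls 0.2109 mpg per additional liter of engine displacement
- Model B: β₁ = -4.2337 → predicted fuel efficiency falls 4.2337 mpg per additional liter of engine displacement
- |-0.2109| < |-4.2337| → Model B shows the stronger marginal effect

Note: The two samples could reflect different populations, time periods, or measurement quality.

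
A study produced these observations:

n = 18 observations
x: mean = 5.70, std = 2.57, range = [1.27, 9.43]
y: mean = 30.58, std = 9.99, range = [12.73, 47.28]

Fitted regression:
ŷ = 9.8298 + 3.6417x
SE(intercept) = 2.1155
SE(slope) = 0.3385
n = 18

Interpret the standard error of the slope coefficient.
The slope 3.6417 is pinned down to within about ±0.3385 (one SE) by these data — relative uncertainty 9.3%, i.e. precise.

What SE measures:
- The standard error quantifies the sampling variability of the coefficient estimate
- It is the estimated standard deviation of β̂₁ across hypothetical repeated samples of the same size
- Smaller SE → more precise estimate

Relative precision:
- SE / |β̂₁| = 0.3385 / 3.6417 = 9.3%
- Rule of thumb (under 20%: precise; 20% to under 50%: moderately precise; 50% or more: imprecise) → precise

Link to interval estimation: a confidence interval for β₁ is β̂₁ ± t* × 0.3385, so SE sets the half-width per unit of t*.

What drives SE(β̂₁): larger n (here n = 18) → smaller SE; more residual scatter → larger SE.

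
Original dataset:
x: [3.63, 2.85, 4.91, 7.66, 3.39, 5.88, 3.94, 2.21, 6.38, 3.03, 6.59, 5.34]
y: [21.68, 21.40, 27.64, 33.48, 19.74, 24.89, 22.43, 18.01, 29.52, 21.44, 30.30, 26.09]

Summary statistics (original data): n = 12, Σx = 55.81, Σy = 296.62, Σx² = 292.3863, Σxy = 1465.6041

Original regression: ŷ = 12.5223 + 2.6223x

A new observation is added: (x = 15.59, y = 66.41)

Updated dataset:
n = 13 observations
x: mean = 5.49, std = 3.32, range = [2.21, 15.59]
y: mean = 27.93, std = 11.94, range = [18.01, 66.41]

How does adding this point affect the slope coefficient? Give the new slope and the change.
Adding the point moves β₁ from 2.6223 to 3.5389, i.e. it increases by 0.9166 (+35.0%).

The new point has HIGH LEVERAGE: x = 15.59 is far from the original mean x̄ = 55.81/12 ≈ 4.65 (original range [2.21, 7.66]).

Step 1: Update the sums with the new point (n goes from 12 to 13)
Σx  = 55.81 + 15.59 = 71.40
Σy  = 296.62 + 66.41 = 363.03
Σx² = 292.3863 + 15.59² = 292.3863 + 243.0481 = 535.4344
Σxy = 1465.6041 + 15.59×66.41 = 1465.6041 + 1035.3319 = 2500.9360

Step 2: Recompute the slope with b₁ = (nΣxy − ΣxΣy) / (nΣx² − (Σx)²)
Numerator   = 13×2500.9360 − 71.40×363.03 = 32512.1680 − 25920.3420 = 6591.8260
Denominator = 13×535.4344 − 71.40² = 6960.6472 − 5097.9600 = 1862.6872
b₁(new) = 6591.8260 / 1862.6872 = 3.5389

(Same formula on the original sums: (12×1465.6041 − 55.81×296.62) / (12×292.3863 − 55.81²) = 1032.8870 / 393.8795 = 2.6223, matching the given fit.)

Step 3: Change in slope
Δβ₁ = 3.5389 − 2.6223 = +0.9166
Relative change = +0.9166 / 2.6223 × 100% = +35.0%
→ the slope increases when the point is added.

A high-leverage point only changes the slope if it is off the original line; here y = 66.41 is above the original trend, so the slope increases.
In practice: investigate whether it comes from the same population as the rest of the sample.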